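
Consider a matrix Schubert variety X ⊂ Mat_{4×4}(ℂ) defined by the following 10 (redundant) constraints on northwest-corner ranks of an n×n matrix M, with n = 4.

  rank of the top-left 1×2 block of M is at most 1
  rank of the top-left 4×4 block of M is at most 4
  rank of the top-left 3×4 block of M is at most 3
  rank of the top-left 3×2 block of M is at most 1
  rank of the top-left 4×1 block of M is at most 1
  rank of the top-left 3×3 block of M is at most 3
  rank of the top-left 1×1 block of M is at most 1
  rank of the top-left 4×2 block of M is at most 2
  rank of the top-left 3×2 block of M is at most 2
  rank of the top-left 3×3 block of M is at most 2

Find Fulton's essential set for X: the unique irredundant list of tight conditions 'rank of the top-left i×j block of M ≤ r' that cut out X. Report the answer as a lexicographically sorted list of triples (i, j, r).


Propagating the 10 rank bounds to every northwest block:

  1 | 1 | 1 | 1
  1 | 1 | 2 | 2
  1 | 1 | 2 | 3
  1 | 2 | 3 | 4

so w = (1, 3, 4, 2).

Fulton essential set (1 of the 2 Rothe cells):

[(3, 2, 1)]


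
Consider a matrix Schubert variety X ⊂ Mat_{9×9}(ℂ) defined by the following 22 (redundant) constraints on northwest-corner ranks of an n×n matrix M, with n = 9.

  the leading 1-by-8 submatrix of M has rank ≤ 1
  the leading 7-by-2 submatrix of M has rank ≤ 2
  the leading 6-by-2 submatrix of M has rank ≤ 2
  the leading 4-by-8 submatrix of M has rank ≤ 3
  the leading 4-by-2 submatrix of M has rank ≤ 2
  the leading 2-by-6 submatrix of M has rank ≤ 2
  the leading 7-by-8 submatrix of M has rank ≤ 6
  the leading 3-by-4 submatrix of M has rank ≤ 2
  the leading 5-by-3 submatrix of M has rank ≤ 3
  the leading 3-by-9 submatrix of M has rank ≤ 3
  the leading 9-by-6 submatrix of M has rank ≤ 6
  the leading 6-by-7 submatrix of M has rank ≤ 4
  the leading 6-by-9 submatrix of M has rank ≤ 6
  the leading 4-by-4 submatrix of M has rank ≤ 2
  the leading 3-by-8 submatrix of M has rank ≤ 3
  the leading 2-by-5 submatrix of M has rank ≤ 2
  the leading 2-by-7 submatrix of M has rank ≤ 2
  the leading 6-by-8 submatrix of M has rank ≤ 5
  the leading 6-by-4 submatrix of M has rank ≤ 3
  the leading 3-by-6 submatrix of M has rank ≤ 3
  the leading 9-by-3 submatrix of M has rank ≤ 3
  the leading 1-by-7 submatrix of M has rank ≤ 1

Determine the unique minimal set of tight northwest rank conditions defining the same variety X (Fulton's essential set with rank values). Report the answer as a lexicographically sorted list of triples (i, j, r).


Rank table r_w(9×9) implied by the 22 constraints:

  R[1]: 1 | 1 | 1 | 1 | 1 | 1 | 1 | 1 | 1
  R[2]: 1 | 2 | 2 | 2 | 2 | 2 | 2 | 2 | 2
  R[3]: 1 | 2 | 2 | 2 | 3 | 3 | 3 | 3 | 3
  R[4]: 1 | 2 | 2 | 2 | 3 | 3 | 3 | 3 | 4
  R[5]: 1 | 2 | 3 | 3 | 4 | 4 | 4 | 4 | 5
  R[6]: 1 | 2 | 3 | 3 | 4 | 4 | 4 | 5 | 6
  R[7]: 1 | 2 | 3 | 4 | 5 | 5 | 5 | 6 | 7
  R[8]: 1 | 2 | 3 | 4 | 5 | 6 | 6 | 7 | 8
  R[9]: 1 | 2 | 3 | 4 | 5 | 6 | 7 | 8 | 9

second differences of R give the permutation w = (1, 2, 5, 9, 3, 8, 4, 6, 7).

Rothe diagram D(w) (10 cells), 4 SE-corners (essential conditions):

[(4, 4, 2), (4, 8, 3), (6, 4, 3), (6, 7, 4)]


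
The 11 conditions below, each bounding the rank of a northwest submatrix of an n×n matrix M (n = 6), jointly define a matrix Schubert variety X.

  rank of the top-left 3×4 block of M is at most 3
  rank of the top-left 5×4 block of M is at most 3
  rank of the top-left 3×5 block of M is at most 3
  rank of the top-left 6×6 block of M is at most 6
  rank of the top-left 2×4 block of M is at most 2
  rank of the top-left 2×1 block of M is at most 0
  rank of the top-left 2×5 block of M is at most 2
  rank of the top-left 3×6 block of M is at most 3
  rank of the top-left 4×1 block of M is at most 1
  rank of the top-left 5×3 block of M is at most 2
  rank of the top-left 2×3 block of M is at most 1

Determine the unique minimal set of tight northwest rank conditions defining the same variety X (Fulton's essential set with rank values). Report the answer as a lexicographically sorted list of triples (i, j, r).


Propagating the 11 rank bounds to every northwest block:

  i=1: 0 | 1 | 1 | 1 | 1 | 1
  i=2: 0 | 1 | 1 | 2 | 2 | 2
  i=3: 1 | 2 | 2 | 3 | 3 | 3
  i=4: 1 | 2 | 2 | 3 | 4 | 4
  i=5: 1 | 2 | 2 | 3 | 4 | 5
  i=6: 1 | 2 | 3 | 4 | 5 | 6

reading off 1-entries of Δ²R: w = (2, 4, 1, 5, 6, 3).

ℓ(w)=5; the 3 essential cells (i,j,r):

[(2, 1, 0), (2, 3, 1), (5, 3, 2)]


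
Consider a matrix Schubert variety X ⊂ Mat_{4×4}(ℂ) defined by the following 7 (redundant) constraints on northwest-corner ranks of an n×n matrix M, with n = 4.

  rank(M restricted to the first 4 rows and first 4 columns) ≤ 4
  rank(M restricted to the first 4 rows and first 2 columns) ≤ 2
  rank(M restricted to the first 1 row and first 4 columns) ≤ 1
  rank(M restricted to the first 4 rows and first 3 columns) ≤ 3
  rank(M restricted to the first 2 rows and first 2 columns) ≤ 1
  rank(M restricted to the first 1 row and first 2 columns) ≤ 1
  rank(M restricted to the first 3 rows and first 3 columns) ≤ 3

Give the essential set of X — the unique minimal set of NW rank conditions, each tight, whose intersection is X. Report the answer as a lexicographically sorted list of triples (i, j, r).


Rank table r_w(4×4) implied by the 7 constraints:

  1 1 1 1
  1 1 2 2
  1 2 3 3
  1 2 3 4

reading off 1-entries of Δ²R: w = (1, 3, 2, 4).

ℓ(w)=1; the 1 essential cell (i,j,r):

[(2, 2, 1)]


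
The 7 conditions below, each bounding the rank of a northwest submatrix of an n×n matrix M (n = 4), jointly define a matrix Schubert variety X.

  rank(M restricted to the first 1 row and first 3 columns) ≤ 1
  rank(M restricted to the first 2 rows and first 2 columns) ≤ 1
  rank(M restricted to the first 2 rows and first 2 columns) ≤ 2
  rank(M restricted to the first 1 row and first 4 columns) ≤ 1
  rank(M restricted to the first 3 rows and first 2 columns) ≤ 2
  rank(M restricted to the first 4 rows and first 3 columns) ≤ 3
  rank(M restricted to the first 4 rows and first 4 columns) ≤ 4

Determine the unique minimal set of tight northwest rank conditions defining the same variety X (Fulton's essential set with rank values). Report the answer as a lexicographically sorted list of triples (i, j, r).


Rank table r_w(4×4) implied by the 7 constraints:

  row 1: 1 1 1 1
  row 2: 1 1 2 2
  row 3: 1 2 3 3
  row 4: 1 2 3 4

hence w(1..4) = (1, 3, 2, 4).

Rothe diagram D(w) (1 cell), 1 SE-corner (essential condition):

[(2, 2, 1)]


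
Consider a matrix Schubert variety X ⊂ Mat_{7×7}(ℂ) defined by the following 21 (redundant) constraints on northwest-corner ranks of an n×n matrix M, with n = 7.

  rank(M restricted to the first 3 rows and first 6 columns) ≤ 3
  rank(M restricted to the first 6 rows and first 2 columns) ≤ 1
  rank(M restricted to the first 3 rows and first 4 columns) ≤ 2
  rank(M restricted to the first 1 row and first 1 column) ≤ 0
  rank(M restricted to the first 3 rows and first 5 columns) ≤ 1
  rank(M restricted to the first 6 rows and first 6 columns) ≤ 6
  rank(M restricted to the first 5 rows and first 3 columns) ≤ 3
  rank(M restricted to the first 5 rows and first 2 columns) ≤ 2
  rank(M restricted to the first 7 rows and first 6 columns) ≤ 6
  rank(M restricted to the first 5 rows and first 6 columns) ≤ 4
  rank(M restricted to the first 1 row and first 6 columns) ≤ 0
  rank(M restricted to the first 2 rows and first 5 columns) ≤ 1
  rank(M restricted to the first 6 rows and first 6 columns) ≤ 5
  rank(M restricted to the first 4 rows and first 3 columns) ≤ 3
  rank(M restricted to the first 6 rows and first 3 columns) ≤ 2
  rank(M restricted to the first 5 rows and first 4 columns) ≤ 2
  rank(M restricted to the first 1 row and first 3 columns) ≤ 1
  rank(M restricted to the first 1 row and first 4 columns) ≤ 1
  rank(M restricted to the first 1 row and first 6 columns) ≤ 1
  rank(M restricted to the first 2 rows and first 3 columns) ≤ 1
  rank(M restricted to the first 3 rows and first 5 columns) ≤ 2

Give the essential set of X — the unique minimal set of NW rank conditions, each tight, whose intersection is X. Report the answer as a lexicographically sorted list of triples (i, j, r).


Rank table r_w(7×7) implied by the 21 constraints:

  row 1: 0  0  0  0  0  0  1
  row 2: 1  1  1  1  1  1  2
  row 3: 1  1  1  1  1  2  3
  row 4: 1  1  2  2  2  3  4
  row 5: 1  1  2  2  3  4  5
  row 6: 1  1  2  3  4  5  6
  row 7: 1  2  3  4  5  6  7

so w = (7, 1, 6, 3, 5, 4, 2).

Rothe diagram D(w) (14 cells), 4 SE-corners (essential conditions):

[(1, 6, 0), (3, 5, 1), (5, 4, 2), (6, 2, 1)]


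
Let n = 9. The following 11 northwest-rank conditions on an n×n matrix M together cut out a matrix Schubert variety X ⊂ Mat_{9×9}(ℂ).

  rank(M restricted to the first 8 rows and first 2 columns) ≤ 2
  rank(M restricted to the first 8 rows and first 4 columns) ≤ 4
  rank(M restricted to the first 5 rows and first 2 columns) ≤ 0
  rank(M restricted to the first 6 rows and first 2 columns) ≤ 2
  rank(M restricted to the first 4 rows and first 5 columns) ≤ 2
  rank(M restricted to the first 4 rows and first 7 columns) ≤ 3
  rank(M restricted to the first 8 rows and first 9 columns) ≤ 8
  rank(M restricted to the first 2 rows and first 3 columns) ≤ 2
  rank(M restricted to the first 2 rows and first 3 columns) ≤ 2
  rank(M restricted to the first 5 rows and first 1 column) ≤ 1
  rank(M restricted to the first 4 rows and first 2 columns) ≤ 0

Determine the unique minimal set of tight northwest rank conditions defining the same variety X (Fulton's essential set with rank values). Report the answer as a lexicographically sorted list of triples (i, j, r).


Recovering R(i,j) via the rank-extension bound from the 11 conditions:

  i=1: 0 0 1 1 1 1 1 1 1
  i=2: 0 0 1 2 2 2 2 2 2
  i=3: 0 0 1 2 2 3 3 3 3
  i=4: 0 0 1 2 2 3 3 4 4
  i=5: 0 0 1 2 3 4 4 5 5
  i=6: 1 1 2 3 4 5 5 6 6
  i=7: 1 2 3 4 5 6 6 7 7
  i=8: 1 2 3 4 5 6 7 8 8
  i=9: 1 2 3 4 5 6 7 8 9

hence w(1..9) = (3, 4, 6, 8, 5, 1, 2, 7, 9).

D(w) has 13 cells with 3 SE-corners; essential set:

[(4, 5, 2), (4, 7, 3), (5, 2, 0)]


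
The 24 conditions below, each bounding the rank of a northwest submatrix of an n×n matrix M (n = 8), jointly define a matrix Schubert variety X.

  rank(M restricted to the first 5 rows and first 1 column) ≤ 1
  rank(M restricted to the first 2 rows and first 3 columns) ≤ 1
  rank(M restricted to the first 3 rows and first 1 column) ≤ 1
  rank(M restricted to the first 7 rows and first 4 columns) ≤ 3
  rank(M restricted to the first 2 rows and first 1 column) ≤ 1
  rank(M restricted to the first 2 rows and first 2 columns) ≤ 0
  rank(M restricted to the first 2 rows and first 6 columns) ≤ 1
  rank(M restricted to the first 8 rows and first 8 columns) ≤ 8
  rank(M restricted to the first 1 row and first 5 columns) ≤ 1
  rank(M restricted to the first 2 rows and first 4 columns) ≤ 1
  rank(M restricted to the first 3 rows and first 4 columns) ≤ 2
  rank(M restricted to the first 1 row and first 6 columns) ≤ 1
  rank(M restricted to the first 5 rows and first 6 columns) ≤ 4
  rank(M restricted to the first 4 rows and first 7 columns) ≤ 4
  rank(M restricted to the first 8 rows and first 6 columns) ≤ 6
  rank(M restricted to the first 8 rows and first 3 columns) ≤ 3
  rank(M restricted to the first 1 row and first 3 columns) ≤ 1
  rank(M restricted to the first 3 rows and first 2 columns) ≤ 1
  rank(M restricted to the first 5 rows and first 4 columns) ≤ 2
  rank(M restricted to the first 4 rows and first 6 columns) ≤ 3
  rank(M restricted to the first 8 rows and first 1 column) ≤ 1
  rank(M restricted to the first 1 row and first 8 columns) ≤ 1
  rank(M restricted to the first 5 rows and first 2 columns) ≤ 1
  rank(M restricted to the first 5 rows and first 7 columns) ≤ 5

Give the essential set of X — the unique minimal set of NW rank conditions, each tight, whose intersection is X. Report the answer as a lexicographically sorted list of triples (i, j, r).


The tightest implied rank at each (i,j), from the 24 conditions:

  i=1: 0 0 1 1 1 1 1 1
  i=2: 0 0 1 1 1 1 2 2
  i=3: 1 1 2 2 2 2 3 3
  i=4: 1 1 2 2 3 3 4 4
  i=5: 1 1 2 2 3 4 5 5
  i=6: 1 2 3 3 4 5 6 6
  i=7: 1 2 3 3 4 5 6 7
  i=8: 1 2 3 4 5 6 7 8

giving w = (3, 7, 1, 5, 6, 2, 8, 4) via Δ²R.

Fulton essential set (5 of the 12 Rothe cells):

[(2, 2, 0), (2, 6, 1), (5, 2, 1), (5, 4, 2), (7, 4, 3)]


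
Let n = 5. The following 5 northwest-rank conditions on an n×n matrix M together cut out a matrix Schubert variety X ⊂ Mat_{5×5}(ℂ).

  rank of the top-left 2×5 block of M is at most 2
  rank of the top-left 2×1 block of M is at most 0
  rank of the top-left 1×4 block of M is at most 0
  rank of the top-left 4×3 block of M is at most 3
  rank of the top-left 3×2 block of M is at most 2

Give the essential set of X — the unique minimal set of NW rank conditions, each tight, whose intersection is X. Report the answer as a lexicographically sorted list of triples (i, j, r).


Recovering R(i,j) via the rank-extension bound from the 5 conditions:

  0, 0, 0, 0, 1
  0, 1, 1, 1, 2
  1, 2, 2, 2, 3
  1, 2, 3, 3, 4
  1, 2, 3, 4, 5

reading off 1-entries of Δ²R: w = (5, 2, 1, 3, 4).

2 SE-corners of the 5-cell Rothe diagram give Ess(w):

[(1, 4, 0), (2, 1, 0)]


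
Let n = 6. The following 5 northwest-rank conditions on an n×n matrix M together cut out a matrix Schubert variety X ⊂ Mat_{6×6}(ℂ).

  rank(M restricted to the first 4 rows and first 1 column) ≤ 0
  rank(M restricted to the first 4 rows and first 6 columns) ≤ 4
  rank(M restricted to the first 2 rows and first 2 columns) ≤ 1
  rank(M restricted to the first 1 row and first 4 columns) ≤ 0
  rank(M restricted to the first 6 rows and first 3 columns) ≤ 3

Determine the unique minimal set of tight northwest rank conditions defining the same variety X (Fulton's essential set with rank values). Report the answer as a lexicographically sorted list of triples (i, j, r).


The tightest implied rank at each (i,j), from the 5 conditions:

  row 1: 0, 0, 0, 0, 1, 1
  row 2: 0, 1, 1, 1, 2, 2
  row 3: 0, 1, 2, 2, 3, 3
  row 4: 0, 1, 2, 3, 4, 4
  row 5: 1, 2, 3, 4, 5, 5
  row 6: 1, 2, 3, 4, 5, 6

the unique w with this rank table is (5, 2, 3, 4, 1, 6).

|D(w)|=7, |Ess(w)|=2:

[(1, 4, 0), (4, 1, 0)]


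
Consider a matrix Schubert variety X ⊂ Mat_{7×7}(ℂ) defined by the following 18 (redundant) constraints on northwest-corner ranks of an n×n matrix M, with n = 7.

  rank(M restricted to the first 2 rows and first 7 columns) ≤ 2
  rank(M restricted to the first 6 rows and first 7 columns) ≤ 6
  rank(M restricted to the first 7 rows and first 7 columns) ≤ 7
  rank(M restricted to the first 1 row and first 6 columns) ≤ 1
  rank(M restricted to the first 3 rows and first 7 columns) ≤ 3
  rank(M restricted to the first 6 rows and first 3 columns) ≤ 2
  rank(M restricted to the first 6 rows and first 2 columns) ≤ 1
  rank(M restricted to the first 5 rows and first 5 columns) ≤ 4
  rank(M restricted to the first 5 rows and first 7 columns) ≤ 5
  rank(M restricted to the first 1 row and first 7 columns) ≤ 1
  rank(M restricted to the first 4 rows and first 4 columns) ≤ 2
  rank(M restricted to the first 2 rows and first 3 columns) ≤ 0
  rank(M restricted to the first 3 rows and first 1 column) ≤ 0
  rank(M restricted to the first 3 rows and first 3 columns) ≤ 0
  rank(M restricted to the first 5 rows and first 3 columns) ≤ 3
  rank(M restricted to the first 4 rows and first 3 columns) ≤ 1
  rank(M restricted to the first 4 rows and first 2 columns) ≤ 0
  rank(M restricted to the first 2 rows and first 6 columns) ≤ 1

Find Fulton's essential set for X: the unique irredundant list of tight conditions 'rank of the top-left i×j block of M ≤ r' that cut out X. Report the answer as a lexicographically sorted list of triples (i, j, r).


Reconstructing r_w from the 18 given conditions:

  i=1: 0 0 0 1 1 1 1
  i=2: 0 0 0 1 1 1 2
  i=3: 0 0 0 1 2 2 3
  i=4: 0 0 1 2 3 3 4
  i=5: 1 1 2 3 4 4 5
  i=6: 1 1 2 3 4 5 6
  i=7: 1 2 3 4 5 6 7

second differences of R give the permutation w = (4, 7, 5, 3, 1, 6, 2).

Fulton essential set (4 of the 14 Rothe cells):

[(2, 6, 1), (3, 3, 0), (4, 2, 0), (6, 2, 1)]


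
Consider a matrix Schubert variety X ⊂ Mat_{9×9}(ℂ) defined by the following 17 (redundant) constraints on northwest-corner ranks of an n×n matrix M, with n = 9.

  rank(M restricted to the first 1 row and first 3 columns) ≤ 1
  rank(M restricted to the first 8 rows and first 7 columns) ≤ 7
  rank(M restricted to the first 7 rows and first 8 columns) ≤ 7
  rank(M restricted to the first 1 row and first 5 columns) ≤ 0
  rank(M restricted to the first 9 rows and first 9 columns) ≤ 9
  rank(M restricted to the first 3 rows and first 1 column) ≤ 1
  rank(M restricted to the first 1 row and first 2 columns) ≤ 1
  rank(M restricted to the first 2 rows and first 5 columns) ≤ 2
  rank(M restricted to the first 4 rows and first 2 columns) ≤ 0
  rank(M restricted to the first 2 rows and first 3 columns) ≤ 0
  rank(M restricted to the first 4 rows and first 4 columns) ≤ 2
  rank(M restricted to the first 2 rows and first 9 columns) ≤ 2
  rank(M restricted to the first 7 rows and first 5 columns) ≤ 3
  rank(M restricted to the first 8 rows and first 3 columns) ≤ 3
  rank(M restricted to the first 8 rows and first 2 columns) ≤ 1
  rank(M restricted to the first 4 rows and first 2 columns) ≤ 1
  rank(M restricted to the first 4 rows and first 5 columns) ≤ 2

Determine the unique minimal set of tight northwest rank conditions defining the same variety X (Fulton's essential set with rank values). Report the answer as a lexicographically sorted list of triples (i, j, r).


Recovering R(i,j) via the rank-extension bound from the 17 conditions:

  i=1: 0, 0, 0, 0, 0, 1, 1, 1, 1
  i=2: 0, 0, 0, 1, 1, 2, 2, 2, 2
  i=3: 0, 0, 1, 2, 2, 3, 3, 3, 3
  i=4: 0, 0, 1, 2, 2, 3, 4, 4, 4
  i=5: 1, 1, 2, 3, 3, 4, 5, 5, 5
  i=6: 1, 1, 2, 3, 3, 4, 5, 6, 6
  i=7: 1, 1, 2, 3, 3, 4, 5, 6, 7
  i=8: 1, 1, 2, 3, 4, 5, 6, 7, 8
  i=9: 1, 2, 3, 4, 5, 6, 7, 8, 9

hence w(1..9) = (6, 4, 3, 7, 1, 8, 9, 5, 2).

Fulton essential set (6 of the 18 Rothe cells):

[(1, 5, 0), (2, 3, 0), (4, 2, 0), (4, 5, 2), (7, 5, 3), (8, 2, 1)]


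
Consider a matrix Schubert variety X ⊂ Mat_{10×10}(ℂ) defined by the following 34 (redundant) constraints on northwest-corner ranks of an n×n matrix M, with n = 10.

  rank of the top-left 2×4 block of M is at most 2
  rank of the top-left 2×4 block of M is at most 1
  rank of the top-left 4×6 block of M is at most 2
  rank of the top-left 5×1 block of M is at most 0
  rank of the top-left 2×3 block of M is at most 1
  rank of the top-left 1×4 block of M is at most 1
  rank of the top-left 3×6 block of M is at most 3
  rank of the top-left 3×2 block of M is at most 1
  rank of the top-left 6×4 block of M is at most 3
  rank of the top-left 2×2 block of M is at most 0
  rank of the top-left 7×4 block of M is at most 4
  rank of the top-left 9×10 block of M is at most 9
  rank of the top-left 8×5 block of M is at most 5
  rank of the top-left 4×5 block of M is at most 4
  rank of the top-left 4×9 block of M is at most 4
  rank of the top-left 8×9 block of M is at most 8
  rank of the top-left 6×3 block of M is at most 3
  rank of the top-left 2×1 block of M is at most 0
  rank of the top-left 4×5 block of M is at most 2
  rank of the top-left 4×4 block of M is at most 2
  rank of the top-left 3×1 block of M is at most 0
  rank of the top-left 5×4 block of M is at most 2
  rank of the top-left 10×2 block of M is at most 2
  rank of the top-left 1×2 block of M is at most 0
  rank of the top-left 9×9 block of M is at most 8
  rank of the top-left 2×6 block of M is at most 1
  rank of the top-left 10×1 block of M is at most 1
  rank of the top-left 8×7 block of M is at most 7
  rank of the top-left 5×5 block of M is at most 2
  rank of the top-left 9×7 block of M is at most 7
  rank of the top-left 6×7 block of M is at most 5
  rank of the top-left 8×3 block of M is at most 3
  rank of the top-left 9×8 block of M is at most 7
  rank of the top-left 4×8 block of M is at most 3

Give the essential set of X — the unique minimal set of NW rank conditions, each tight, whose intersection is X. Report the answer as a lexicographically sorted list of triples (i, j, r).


Rank table r_w(10×10) implied by the 34 constraints:

  0 | 0 | 1 | 1 | 1 | 1 | 1 | 1 | 1 | 1
  0 | 0 | 1 | 1 | 1 | 1 | 2 | 2 | 2 | 2
  0 | 1 | 2 | 2 | 2 | 2 | 3 | 3 | 3 | 3
  0 | 1 | 2 | 2 | 2 | 2 | 3 | 3 | 4 | 4
  0 | 1 | 2 | 2 | 2 | 3 | 4 | 4 | 5 | 5
  1 | 2 | 3 | 3 | 3 | 4 | 5 | 5 | 6 | 6
  1 | 2 | 3 | 4 | 4 | 5 | 6 | 6 | 7 | 7
  1 | 2 | 3 | 4 | 5 | 6 | 7 | 7 | 8 | 8
  1 | 2 | 3 | 4 | 5 | 6 | 7 | 7 | 8 | 9
  1 | 2 | 3 | 4 | 5 | 6 | 7 | 8 | 9 | 10

second differences of R give the permutation w = (3, 7, 2, 9, 6, 1, 4, 5, 10, 8).

ℓ(w)=17; the 7 essential cells (i,j,r):

[(2, 2, 0), (2, 6, 1), (4, 6, 2), (4, 8, 3), (5, 1, 0), (5, 5, 2), (9, 8, 7)]


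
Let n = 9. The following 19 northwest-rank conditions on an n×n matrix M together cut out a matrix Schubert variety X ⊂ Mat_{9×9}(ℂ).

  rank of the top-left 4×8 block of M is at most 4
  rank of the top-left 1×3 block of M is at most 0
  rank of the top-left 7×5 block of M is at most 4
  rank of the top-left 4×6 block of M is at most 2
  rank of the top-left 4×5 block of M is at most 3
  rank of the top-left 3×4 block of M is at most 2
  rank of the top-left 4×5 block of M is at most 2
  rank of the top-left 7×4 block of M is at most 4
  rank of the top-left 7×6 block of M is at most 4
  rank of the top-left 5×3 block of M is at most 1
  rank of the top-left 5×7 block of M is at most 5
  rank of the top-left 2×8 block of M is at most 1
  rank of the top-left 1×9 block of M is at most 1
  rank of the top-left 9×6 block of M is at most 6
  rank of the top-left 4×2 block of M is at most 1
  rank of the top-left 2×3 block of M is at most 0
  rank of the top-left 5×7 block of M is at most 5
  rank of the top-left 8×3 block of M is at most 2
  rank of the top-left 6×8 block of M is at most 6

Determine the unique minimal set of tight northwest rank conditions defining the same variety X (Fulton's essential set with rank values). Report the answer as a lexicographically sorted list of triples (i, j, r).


Computing R[i][j] = min implied NW-rank bound (n=9, 19 conditions):

  row 1: 0 0 0 1 1 1 1 1 1
  row 2: 0 0 0 1 1 1 1 1 2
  row 3: 1 1 1 2 2 2 2 2 3
  row 4: 1 1 1 2 2 2 3 3 4
  row 5: 1 1 1 2 3 3 4 4 5
  row 6: 1 2 2 3 4 4 5 5 6
  row 7: 1 2 2 3 4 4 5 6 7
  row 8: 1 2 2 3 4 5 6 7 8
  row 9: 1 2 3 4 5 6 7 8 9

reading off 1-entries of Δ²R: w = (4, 9, 1, 7, 5, 2, 8, 6, 3).

Fulton essential set (6 of the 19 Rothe cells):

[(2, 3, 0), (2, 8, 1), (4, 6, 2), (5, 3, 1), (7, 6, 4), (8, 3, 2)]


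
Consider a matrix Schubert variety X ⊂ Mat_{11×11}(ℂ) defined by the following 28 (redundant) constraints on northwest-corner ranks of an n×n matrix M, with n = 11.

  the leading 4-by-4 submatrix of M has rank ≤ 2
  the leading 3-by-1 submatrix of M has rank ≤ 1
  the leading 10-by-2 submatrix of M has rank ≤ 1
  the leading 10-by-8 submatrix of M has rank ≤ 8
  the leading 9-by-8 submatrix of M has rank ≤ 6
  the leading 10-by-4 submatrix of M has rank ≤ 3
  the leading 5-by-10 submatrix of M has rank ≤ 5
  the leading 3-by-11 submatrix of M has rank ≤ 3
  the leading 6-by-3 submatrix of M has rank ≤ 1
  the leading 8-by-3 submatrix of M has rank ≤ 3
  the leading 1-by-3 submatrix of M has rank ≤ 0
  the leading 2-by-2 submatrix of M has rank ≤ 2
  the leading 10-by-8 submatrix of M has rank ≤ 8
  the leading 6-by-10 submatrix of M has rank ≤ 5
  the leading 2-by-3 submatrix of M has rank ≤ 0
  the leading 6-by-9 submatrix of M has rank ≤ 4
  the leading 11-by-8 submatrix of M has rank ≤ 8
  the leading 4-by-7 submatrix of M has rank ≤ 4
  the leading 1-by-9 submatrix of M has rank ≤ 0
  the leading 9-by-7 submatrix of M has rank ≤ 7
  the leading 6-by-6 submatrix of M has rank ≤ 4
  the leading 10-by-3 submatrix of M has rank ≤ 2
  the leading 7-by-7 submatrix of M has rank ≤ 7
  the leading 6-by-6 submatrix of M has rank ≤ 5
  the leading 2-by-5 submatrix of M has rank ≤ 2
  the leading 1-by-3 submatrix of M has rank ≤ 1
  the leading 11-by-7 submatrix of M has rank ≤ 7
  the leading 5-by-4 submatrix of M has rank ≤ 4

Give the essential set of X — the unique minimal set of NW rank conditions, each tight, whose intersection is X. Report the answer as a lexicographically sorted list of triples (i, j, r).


Rank table r_w(11×11) implied by the 28 constraints:

  row 1: 0 | 0 | 0 | 0 | 0 | 0 | 0 | 0 | 0 | 1 | 1
  row 2: 0 | 0 | 0 | 1 | 1 | 1 | 1 | 1 | 1 | 2 | 2
  row 3: 1 | 1 | 1 | 2 | 2 | 2 | 2 | 2 | 2 | 3 | 3
  row 4: 1 | 1 | 1 | 2 | 3 | 3 | 3 | 3 | 3 | 4 | 4
  row 5: 1 | 1 | 1 | 2 | 3 | 4 | 4 | 4 | 4 | 5 | 5
  row 6: 1 | 1 | 1 | 2 | 3 | 4 | 4 | 4 | 4 | 5 | 6
  row 7: 1 | 1 | 2 | 3 | 4 | 5 | 5 | 5 | 5 | 6 | 7
  row 8: 1 | 1 | 2 | 3 | 4 | 5 | 6 | 6 | 6 | 7 | 8
  row 9: 1 | 1 | 2 | 3 | 4 | 5 | 6 | 6 | 7 | 8 | 9
  row 10: 1 | 1 | 2 | 3 | 4 | 5 | 6 | 7 | 8 | 9 | 10
  row 11: 1 | 2 | 3 | 4 | 5 | 6 | 7 | 8 | 9 | 10 | 11

the unique w with this rank table is (10, 4, 1, 5, 6, 11, 3, 7, 9, 8, 2).

ℓ(w)=26; the 6 essential cells (i,j,r):

[(1, 9, 0), (2, 3, 0), (6, 3, 1), (6, 9, 4), (9, 8, 6), (10, 2, 1)]


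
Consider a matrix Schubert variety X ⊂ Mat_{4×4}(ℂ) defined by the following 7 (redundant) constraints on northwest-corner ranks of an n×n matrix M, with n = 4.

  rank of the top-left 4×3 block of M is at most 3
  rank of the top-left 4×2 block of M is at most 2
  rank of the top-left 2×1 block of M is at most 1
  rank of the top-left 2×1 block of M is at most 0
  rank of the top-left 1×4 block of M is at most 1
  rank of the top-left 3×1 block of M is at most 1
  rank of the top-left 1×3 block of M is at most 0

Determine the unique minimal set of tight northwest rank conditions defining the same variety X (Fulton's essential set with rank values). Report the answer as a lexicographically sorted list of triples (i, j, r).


Propagating the 7 rank bounds to every northwest block:

  row 1: 0  0  0  1
  row 2: 0  1  1  2
  row 3: 1  2  2  3
  row 4: 1  2  3  4

hence w(1..4) = (4, 2, 1, 3).

ℓ(w)=4; the 2 essential cells (i,j,r):

[(1, 3, 0), (2, 1, 0)]


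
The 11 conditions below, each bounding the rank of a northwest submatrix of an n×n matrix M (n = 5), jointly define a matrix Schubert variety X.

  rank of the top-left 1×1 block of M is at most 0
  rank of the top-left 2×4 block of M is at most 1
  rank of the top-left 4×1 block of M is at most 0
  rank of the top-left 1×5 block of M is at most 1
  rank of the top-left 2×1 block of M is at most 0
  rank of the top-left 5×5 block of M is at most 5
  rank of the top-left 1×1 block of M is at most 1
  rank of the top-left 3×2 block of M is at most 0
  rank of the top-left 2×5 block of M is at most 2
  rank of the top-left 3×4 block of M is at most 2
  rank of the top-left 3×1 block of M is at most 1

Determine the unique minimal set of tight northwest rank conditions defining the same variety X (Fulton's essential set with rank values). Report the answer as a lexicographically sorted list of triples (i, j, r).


The tightest implied rank at each (i,j), from the 11 conditions:

  R[1]: 0  0  1  1  1
  R[2]: 0  0  1  1  2
  R[3]: 0  0  1  2  3
  R[4]: 0  1  2  3  4
  R[5]: 1  2  3  4  5

so w = (3, 5, 4, 2, 1).

|D(w)|=8, |Ess(w)|=3:

[(2, 4, 1), (3, 2, 0), (4, 1, 0)]


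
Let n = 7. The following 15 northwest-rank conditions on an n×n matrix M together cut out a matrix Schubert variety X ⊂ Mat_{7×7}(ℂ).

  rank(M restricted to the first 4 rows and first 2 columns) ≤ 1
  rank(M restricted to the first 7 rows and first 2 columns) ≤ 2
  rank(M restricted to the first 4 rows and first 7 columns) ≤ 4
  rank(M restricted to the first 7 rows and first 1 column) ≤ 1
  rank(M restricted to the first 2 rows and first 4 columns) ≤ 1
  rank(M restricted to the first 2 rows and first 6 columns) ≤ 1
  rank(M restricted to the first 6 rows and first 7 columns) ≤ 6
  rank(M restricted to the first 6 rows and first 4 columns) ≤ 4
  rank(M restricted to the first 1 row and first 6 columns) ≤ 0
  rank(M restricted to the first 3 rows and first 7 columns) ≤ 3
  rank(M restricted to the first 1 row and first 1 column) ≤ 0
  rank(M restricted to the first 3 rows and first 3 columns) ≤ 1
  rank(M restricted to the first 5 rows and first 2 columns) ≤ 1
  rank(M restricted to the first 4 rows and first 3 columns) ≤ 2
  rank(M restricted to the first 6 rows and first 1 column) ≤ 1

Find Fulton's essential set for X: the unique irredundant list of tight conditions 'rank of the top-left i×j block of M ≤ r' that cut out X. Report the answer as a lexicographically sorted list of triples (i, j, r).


The tightest implied rank at each (i,j), from the 15 conditions:

  R[1]: 0 | 0 | 0 | 0 | 0 | 0 | 1
  R[2]: 1 | 1 | 1 | 1 | 1 | 1 | 2
  R[3]: 1 | 1 | 1 | 2 | 2 | 2 | 3
  R[4]: 1 | 1 | 2 | 3 | 3 | 3 | 4
  R[5]: 1 | 1 | 2 | 3 | 4 | 4 | 5
  R[6]: 1 | 2 | 3 | 4 | 5 | 5 | 6
  R[7]: 1 | 2 | 3 | 4 | 5 | 6 | 7

second differences of R give the permutation w = (7, 1, 4, 3, 5, 2, 6).

|D(w)|=10, |Ess(w)|=3:

[(1, 6, 0), (3, 3, 1), (5, 2, 1)]


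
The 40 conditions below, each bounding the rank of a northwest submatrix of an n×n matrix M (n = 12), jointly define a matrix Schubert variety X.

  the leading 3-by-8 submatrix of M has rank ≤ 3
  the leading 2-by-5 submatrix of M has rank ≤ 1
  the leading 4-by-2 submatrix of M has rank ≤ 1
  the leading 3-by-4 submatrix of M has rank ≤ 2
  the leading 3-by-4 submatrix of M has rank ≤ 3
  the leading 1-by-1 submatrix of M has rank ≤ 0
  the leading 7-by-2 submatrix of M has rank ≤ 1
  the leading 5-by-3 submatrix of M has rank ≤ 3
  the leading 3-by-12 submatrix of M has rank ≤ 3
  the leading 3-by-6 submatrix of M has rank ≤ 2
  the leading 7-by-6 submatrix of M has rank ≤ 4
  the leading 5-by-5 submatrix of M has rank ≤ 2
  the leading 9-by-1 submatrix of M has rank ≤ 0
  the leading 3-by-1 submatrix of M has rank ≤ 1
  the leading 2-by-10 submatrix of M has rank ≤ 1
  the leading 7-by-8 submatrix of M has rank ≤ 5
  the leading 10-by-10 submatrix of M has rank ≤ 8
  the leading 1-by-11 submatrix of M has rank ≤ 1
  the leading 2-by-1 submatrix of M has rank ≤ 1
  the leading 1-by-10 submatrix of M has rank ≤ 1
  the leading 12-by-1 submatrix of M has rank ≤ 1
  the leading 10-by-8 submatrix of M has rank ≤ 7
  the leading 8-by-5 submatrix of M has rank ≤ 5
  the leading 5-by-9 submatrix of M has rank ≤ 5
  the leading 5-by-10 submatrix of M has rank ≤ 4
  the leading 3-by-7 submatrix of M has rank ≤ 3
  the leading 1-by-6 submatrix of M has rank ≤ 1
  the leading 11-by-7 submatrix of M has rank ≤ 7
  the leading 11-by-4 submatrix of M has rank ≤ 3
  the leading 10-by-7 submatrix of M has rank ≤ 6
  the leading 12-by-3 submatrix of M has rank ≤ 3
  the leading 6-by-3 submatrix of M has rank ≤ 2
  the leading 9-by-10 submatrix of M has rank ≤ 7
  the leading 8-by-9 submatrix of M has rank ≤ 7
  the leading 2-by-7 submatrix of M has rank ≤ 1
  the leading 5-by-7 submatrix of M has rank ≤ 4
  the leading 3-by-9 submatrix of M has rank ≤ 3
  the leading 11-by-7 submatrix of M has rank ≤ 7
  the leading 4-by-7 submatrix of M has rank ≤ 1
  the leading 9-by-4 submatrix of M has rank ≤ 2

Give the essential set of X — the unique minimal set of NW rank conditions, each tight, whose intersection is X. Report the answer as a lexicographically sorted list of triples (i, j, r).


Recovering R(i,j) via the rank-extension bound from the 40 conditions:

  row 1: 0  1  1  1  1  1  1  1  1  1  1  1
  row 2: 0  1  1  1  1  1  1  1  1  1  2  2
  row 3: 0  1  1  1  1  1  1  2  2  2  3  3
  row 4: 0  1  1  1  1  1  1  2  3  3  4  4
  row 5: 0  1  2  2  2  2  2  3  4  4  5  5
  row 6: 0  1  2  2  3  3  3  4  5  5  6  6
  row 7: 0  1  2  2  3  4  4  5  6  6  7  7
  row 8: 0  1  2  2  3  4  5  6  7  7  8  8
  row 9: 0  1  2  2  3  4  5  6  7  7  8  9
  row 10: 1  2  3  3  4  5  6  7  8  8  9  10
  row 11: 1  2  3  3  4  5  6  7  8  9  10  11
  row 12: 1  2  3  4  5  6  7  8  9  10  11  12

giving w = (2, 11, 8, 9, 3, 5, 6, 7, 12, 1, 10, 4) via Δ²R.

6 SE-corners of the 33-cell Rothe diagram give Ess(w):

[(2, 10, 1), (4, 7, 1), (9, 1, 0), (9, 4, 2), (9, 10, 7), (11, 4, 3)]


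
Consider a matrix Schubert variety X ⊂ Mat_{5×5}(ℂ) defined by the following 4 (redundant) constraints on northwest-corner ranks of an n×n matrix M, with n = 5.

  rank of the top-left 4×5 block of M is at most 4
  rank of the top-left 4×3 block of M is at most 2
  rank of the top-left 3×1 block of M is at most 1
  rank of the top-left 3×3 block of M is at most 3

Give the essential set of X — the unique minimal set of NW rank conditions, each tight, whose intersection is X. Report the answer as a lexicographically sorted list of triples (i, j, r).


Recovering R(i,j) via the rank-extension bound from the 4 conditions:

  1 | 1 | 1 | 1 | 1
  1 | 2 | 2 | 2 | 2
  1 | 2 | 2 | 3 | 3
  1 | 2 | 2 | 3 | 4
  1 | 2 | 3 | 4 | 5

reading off 1-entries of Δ²R: w = (1, 2, 4, 5, 3).

ℓ(w)=2; the 1 essential cell (i,j,r):

[(4, 3, 2)]


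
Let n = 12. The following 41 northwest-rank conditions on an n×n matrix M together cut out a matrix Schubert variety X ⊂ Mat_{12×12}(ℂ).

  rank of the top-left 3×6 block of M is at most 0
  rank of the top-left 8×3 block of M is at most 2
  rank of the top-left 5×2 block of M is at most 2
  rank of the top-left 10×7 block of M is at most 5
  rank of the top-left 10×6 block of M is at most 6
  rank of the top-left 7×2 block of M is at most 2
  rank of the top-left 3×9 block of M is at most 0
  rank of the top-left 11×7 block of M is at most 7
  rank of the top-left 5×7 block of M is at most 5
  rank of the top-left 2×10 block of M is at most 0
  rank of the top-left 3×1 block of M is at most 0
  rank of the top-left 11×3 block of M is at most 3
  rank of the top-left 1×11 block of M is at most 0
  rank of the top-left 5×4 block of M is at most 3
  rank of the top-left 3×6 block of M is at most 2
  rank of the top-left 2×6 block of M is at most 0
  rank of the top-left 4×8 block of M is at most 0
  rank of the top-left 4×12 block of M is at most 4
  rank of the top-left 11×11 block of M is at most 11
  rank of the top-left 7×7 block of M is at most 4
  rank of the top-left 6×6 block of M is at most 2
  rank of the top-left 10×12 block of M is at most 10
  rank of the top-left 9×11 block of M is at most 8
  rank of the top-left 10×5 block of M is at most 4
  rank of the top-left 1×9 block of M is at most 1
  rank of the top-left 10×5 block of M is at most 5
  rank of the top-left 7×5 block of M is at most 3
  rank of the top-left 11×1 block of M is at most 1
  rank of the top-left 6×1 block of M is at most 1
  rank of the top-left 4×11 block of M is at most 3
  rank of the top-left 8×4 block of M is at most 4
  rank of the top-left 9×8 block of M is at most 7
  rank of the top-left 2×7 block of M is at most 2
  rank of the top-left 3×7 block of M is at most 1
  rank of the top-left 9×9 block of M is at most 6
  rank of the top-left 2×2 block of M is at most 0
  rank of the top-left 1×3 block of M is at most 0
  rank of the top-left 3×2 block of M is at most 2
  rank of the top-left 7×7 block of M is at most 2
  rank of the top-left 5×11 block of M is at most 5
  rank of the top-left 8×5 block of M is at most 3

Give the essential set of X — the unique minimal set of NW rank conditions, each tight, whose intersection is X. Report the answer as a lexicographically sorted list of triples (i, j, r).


Recovering R(i,j) via the rank-extension bound from the 41 conditions:

  0  0  0  0  0  0  0  0  0  0  0  1
  0  0  0  0  0  0  0  0  0  0  1  2
  0  0  0  0  0  0  0  0  0  1  2  3
  0  0  0  0  0  0  0  0  1  2  3  4
  1  1  1  1  1  1  1  1  2  3  4  5
  1  2  2  2  2  2  2  2  3  4  5  6
  1  2  2  2  2  2  2  3  4  5  6  7
  1  2  2  3  3  3  3  4  5  6  7  8
  1  2  3  4  4  4  4  5  6  7  8  9
  1  2  3  4  4  5  5  6  7  8  9  10
  1  2  3  4  5  6  6  7  8  9  10  11
  1  2  3  4  5  6  7  8  9  10  11  12

hence w(1..12) = (12, 11, 10, 9, 1, 2, 8, 4, 3, 6, 5, 7).

|D(w)|=45, |Ess(w)|=7:

[(1, 11, 0), (2, 10, 0), (3, 9, 0), (4, 8, 0), (7, 7, 2), (8, 3, 2), (10, 5, 4)]


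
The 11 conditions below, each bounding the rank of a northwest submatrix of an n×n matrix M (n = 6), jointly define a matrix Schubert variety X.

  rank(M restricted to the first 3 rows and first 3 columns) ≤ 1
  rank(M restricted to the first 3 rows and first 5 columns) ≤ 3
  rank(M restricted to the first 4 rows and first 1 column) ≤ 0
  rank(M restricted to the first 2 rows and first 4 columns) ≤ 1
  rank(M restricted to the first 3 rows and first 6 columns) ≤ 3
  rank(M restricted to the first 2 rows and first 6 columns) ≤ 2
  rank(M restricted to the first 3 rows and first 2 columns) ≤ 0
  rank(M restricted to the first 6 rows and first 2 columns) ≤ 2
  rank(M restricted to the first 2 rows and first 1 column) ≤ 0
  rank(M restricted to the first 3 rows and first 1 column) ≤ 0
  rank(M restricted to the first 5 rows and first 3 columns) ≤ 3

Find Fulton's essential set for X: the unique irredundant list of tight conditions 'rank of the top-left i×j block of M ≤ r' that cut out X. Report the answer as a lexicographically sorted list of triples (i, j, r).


Reconstructing r_w from the 11 given conditions:

  R[1]: 0, 0, 1, 1, 1, 1
  R[2]: 0, 0, 1, 1, 2, 2
  R[3]: 0, 0, 1, 2, 3, 3
  R[4]: 0, 1, 2, 3, 4, 4
  R[5]: 1, 2, 3, 4, 5, 5
  R[6]: 1, 2, 3, 4, 5, 6

the unique w with this rank table is (3, 5, 4, 2, 1, 6).

3 SE-corners of the 8-cell Rothe diagram give Ess(w):

[(2, 4, 1), (3, 2, 0), (4, 1, 0)]


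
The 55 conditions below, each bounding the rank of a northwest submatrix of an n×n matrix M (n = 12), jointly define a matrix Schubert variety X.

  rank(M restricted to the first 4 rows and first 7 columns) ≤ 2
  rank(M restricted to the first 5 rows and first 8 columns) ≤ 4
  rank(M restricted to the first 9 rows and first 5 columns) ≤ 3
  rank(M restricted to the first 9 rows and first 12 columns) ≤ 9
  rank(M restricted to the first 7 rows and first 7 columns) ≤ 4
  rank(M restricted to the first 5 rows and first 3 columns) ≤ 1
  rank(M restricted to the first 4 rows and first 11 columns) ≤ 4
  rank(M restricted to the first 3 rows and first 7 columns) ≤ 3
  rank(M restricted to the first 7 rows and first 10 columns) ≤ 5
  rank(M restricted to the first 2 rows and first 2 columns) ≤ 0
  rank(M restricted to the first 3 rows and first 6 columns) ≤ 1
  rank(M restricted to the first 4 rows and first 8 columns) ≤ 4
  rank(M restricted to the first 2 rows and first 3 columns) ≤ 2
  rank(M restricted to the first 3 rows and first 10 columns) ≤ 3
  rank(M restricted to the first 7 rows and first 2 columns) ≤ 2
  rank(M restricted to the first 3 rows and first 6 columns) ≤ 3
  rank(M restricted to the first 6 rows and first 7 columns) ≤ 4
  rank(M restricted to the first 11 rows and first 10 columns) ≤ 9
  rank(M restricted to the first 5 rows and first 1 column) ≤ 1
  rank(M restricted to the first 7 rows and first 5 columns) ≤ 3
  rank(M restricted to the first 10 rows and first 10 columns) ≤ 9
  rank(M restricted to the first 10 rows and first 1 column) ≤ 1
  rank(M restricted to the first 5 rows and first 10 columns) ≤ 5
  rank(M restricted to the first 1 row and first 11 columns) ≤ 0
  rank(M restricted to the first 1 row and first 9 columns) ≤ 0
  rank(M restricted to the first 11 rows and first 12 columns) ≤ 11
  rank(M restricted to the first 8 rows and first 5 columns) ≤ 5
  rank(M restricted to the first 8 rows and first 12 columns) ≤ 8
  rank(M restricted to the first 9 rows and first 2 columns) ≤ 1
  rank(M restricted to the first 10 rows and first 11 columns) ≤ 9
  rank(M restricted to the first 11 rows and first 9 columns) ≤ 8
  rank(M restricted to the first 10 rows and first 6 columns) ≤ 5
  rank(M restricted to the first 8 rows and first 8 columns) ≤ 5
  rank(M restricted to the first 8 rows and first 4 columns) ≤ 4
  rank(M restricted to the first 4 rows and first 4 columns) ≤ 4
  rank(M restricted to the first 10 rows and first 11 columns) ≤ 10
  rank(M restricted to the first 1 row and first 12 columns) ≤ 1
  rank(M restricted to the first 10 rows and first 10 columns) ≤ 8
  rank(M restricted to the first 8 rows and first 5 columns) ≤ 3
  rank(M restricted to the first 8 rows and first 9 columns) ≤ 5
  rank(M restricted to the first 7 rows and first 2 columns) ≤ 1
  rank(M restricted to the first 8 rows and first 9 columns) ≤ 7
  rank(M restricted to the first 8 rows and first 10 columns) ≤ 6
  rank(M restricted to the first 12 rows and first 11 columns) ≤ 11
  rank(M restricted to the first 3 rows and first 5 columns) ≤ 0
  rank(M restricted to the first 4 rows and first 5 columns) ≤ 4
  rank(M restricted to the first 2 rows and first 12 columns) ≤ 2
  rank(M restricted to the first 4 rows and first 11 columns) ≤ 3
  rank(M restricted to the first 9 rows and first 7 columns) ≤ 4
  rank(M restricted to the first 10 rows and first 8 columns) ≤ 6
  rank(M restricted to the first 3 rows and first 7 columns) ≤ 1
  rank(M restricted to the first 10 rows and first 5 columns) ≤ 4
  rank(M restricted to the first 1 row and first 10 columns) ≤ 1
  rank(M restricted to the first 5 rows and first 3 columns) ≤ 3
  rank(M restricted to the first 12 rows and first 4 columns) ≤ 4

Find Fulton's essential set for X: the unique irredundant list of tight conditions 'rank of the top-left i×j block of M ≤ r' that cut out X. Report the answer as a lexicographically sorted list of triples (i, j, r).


The tightest implied rank at each (i,j), from the 55 conditions:

  row 1: 0 | 0 | 0 | 0 | 0 | 0 | 0 | 0 | 0 | 0 | 0 | 1
  row 2: 0 | 0 | 0 | 0 | 0 | 1 | 1 | 1 | 1 | 1 | 1 | 2
  row 3: 0 | 0 | 0 | 0 | 0 | 1 | 1 | 2 | 2 | 2 | 2 | 3
  row 4: 1 | 1 | 1 | 1 | 1 | 2 | 2 | 3 | 3 | 3 | 3 | 4
  row 5: 1 | 1 | 1 | 2 | 2 | 3 | 3 | 4 | 4 | 4 | 4 | 5
  row 6: 1 | 1 | 2 | 3 | 3 | 4 | 4 | 5 | 5 | 5 | 5 | 6
  row 7: 1 | 1 | 2 | 3 | 3 | 4 | 4 | 5 | 5 | 5 | 6 | 7
  row 8: 1 | 1 | 2 | 3 | 3 | 4 | 4 | 5 | 5 | 6 | 7 | 8
  row 9: 1 | 1 | 2 | 3 | 3 | 4 | 4 | 5 | 6 | 7 | 8 | 9
  row 10: 1 | 2 | 3 | 4 | 4 | 5 | 5 | 6 | 7 | 8 | 9 | 10
  row 11: 1 | 2 | 3 | 4 | 5 | 6 | 6 | 7 | 8 | 9 | 10 | 11
  row 12: 1 | 2 | 3 | 4 | 5 | 6 | 7 | 8 | 9 | 10 | 11 | 12

giving w = (12, 6, 8, 1, 4, 3, 11, 10, 9, 2, 5, 7) via Δ²R.

9 SE-corners of the 37-cell Rothe diagram give Ess(w):

[(1, 11, 0), (3, 5, 0), (3, 7, 1), (5, 3, 1), (7, 10, 5), (8, 9, 5), (9, 2, 1), (9, 5, 3), (9, 7, 4)]
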